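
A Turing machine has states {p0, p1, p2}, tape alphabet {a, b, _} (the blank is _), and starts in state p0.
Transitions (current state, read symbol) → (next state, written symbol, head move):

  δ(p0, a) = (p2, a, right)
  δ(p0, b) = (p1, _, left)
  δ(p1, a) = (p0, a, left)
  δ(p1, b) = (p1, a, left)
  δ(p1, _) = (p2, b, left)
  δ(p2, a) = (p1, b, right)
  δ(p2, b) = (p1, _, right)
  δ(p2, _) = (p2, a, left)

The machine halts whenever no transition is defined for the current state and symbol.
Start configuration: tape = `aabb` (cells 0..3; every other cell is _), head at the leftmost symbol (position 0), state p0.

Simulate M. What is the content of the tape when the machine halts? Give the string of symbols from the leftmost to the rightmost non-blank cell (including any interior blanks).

aaab

p0 | _[a]abb   read a → write a, move right, go to p2
p2 | _a[a]bb   read a → write b, move right, go to p1
p1 | _ab[b]b   read b → write a, move left, go to p1
p1 | _a[b]ab   read b → write a, move left, go to p1
p1 | _[a]aab   read a → write a, move left, go to p0
p0 | [_]aaab
The non-blank tape span at halt is aaab.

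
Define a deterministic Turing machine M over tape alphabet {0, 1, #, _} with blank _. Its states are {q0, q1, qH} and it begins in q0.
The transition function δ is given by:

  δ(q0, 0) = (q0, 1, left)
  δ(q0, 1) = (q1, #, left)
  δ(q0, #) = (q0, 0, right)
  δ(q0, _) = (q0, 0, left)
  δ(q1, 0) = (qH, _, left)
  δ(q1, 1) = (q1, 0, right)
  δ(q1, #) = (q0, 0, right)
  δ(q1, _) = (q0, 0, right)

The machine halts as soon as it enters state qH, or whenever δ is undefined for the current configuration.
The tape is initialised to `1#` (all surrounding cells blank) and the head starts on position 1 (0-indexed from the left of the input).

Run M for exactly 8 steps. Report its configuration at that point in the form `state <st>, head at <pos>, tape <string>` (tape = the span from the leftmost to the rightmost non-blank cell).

state qH, head at -1, tape 0_#0

state=q0 head=1 tape=_1[#]_   (q0,#)→(q0,0,right)
state=q0 head=2 tape=_10[_]   (q0,_)→(q0,0,left)
state=q0 head=1 tape=_1[0]0   (q0,0)→(q0,1,left)
state=q0 head=0 tape=_[1]10   (q0,1)→(q1,#,left)
state=q1 head=-1 tape=[_]#10   (q1,_)→(q0,0,right)
state=q0 head=0 tape=0[#]10   (q0,#)→(q0,0,right)
state=q0 head=1 tape=00[1]0   (q0,1)→(q1,#,left)
state=q1 head=0 tape=0[0]#0   (q1,0)→(qH,_,left)
state=qH head=-1 tape=[0]_#0
After 8 steps: state qH, head at -1, tape 0_#0.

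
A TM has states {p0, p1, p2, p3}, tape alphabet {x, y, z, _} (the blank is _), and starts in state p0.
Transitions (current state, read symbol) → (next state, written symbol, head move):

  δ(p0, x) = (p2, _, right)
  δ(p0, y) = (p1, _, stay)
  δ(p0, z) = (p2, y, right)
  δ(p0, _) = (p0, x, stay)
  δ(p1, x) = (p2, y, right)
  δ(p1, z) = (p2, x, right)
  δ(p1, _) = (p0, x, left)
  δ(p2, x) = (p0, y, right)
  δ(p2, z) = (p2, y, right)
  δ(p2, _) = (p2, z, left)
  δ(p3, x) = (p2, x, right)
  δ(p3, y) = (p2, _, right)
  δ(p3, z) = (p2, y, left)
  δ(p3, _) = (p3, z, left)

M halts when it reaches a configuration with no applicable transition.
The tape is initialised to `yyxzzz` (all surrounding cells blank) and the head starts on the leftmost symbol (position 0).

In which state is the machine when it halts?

state=p0 head=0 tape=_[y]yxzzz_   (p0,y)→(p1,_,stay)
state=p1 head=0 tape=_[_]yxzzz_   (p1,_)→(p0,x,left)
state=p0 head=-1 tape=[_]xyxzzz_   (p0,_)→(p0,x,stay)
state=p0 head=-1 tape=[x]xyxzzz_   (p0,x)→(p2,_,right)
state=p2 head=0 tape=_[x]yxzzz_   (p2,x)→(p0,y,right)
state=p0 head=1 tape=_y[y]xzzz_   (p0,y)→(p1,_,stay)
state=p1 head=1 tape=_y[_]xzzz_   (p1,_)→(p0,x,left)
state=p0 head=0 tape=_[y]xxzzz_   (p0,y)→(p1,_,stay)
state=p1 head=0 tape=_[_]xxzzz_   (p1,_)→(p0,x,left)
state=p0 head=-1 tape=[_]xxxzzz_   (p0,_)→(p0,x,stay)
state=p0 head=-1 tape=[x]xxxzzz_   (p0,x)→(p2,_,right)
state=p2 head=0 tape=_[x]xxzzz_   (p2,x)→(p0,y,right)
state=p0 head=1 tape=_y[x]xzzz_   (p0,x)→(p2,_,right)
state=p2 head=2 tape=_y_[x]zzz_   (p2,x)→(p0,y,right)
state=p0 head=3 tape=_y_y[z]zz_   (p0,z)→(p2,y,right)
state=p2 head=4 tape=_y_yy[z]z_   (p2,z)→(p2,y,right)
state=p2 head=5 tape=_y_yyy[z]_   (p2,z)→(p2,y,right)
state=p2 head=6 tape=_y_yyyy[_]   (p2,_)→(p2,z,left)
state=p2 head=5 tape=_y_yyy[y]z
No transition is defined for (p2, y); M halts in state p2.

p2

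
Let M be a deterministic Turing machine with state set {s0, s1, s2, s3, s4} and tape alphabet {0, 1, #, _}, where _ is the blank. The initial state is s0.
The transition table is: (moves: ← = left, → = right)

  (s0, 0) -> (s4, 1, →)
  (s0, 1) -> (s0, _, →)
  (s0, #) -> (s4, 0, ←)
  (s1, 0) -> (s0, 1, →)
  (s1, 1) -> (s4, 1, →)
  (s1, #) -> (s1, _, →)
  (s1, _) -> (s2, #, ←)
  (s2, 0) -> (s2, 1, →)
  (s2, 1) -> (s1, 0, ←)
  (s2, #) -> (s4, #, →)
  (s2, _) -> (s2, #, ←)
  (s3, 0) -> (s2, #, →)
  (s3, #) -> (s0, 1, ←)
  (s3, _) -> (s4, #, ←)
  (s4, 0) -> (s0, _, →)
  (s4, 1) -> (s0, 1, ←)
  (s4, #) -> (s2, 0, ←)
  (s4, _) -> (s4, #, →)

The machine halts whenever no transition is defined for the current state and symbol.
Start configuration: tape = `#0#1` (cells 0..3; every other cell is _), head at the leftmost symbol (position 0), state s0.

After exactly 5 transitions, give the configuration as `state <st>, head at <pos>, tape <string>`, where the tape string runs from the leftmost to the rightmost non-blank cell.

state s2, head at 1, tape #_101

s0 | _[#]0#1   read # → write 0, move ←, go to s4
s4 | [_]00#1   read _ → write #, move →, go to s4
s4 | #[0]0#1   read 0 → write _, move →, go to s0
s0 | #_[0]#1   read 0 → write 1, move →, go to s4
s4 | #_1[#]1   read # → write 0, move ←, go to s2
s2 | #_[1]01
After 5 steps: state s2, head at 1, tape #_101.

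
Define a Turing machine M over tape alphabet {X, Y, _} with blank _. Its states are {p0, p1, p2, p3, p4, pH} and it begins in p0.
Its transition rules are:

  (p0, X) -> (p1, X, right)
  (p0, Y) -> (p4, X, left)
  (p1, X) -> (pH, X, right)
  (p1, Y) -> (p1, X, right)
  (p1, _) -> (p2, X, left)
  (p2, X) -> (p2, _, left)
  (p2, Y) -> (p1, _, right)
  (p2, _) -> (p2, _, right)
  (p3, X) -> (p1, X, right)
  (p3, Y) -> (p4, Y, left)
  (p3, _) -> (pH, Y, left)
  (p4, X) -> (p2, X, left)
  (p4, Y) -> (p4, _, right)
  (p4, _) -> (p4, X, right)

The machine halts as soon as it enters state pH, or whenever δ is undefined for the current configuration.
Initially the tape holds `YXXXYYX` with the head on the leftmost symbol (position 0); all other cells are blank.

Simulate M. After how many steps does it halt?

21

p0 | __[Y]XXXYYX_   read Y → write X, move left, go to p4
p4 | _[_]XXXXYYX_   read _ → write X, move right, go to p4
p4 | _X[X]XXXYYX_   read X → write X, move left, go to p2
p2 | _[X]XXXXYYX_   read X → write _, move left, go to p2
p2 | [_]_XXXXYYX_   read _ → write _, move right, go to p2
p2 | _[_]XXXXYYX_   read _ → write _, move right, go to p2
p2 | __[X]XXXYYX_   read X → write _, move left, go to p2
p2 | _[_]_XXXYYX_   read _ → write _, move right, go to p2
p2 | __[_]XXXYYX_   read _ → write _, move right, go to p2
p2 | ___[X]XXYYX_   read X → write _, move left, go to p2
p2 | __[_]_XXYYX_   read _ → write _, move right, go to p2
p2 | ___[_]XXYYX_   read _ → write _, move right, go to p2
p2 | ____[X]XYYX_   read X → write _, move left, go to p2
p2 | ___[_]_XYYX_   read _ → write _, move right, go to p2
p2 | ____[_]XYYX_   read _ → write _, move right, go to p2
p2 | _____[X]YYX_   read X → write _, move left, go to p2
p2 | ____[_]_YYX_   read _ → write _, move right, go to p2
p2 | _____[_]YYX_   read _ → write _, move right, go to p2
p2 | ______[Y]YX_   read Y → write _, move right, go to p1
p1 | _______[Y]X_   read Y → write X, move right, go to p1
p1 | _______X[X]_   read X → write X, move right, go to pH
pH | _______XX[_]
M halts after 21 transitions.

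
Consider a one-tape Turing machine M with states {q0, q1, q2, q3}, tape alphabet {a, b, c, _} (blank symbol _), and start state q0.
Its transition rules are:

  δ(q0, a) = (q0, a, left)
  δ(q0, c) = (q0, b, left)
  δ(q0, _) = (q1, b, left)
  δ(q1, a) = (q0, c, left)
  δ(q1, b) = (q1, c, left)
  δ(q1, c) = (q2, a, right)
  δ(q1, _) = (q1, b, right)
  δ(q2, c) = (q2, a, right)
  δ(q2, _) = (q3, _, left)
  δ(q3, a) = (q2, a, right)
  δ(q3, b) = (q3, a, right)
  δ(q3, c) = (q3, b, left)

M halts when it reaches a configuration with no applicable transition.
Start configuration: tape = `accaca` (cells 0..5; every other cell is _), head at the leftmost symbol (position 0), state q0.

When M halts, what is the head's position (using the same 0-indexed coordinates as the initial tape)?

0

q0 | ___[a]ccaca   read a → write a, move left, go to q0
q0 | __[_]accaca   read _ → write b, move left, go to q1
q1 | _[_]baccaca   read _ → write b, move right, go to q1
q1 | _b[b]accaca   read b → write c, move left, go to q1
q1 | _[b]caccaca   read b → write c, move left, go to q1
q1 | [_]ccaccaca   read _ → write b, move right, go to q1
q1 | b[c]caccaca   read c → write a, move right, go to q2
q2 | ba[c]accaca   read c → write a, move right, go to q2
q2 | baa[a]ccaca
At halt the head is at cell 0.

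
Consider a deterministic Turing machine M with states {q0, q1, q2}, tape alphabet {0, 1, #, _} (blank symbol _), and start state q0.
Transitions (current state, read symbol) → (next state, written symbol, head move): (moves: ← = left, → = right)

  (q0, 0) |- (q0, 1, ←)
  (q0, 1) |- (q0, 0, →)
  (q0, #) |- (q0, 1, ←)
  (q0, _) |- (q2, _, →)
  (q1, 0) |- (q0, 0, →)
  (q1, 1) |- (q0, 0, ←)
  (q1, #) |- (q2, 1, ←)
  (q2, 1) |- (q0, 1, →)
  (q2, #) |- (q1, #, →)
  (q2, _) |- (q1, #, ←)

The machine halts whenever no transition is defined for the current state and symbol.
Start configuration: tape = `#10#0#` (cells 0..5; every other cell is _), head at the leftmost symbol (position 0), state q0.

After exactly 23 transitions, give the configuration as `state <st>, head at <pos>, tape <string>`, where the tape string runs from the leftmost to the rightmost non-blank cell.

state=q0 head=0 tape=_[#]10#0#   (q0,#)→(q0,1,←)
state=q0 head=-1 tape=[_]110#0#   (q0,_)→(q2,_,→)
state=q2 head=0 tape=_[1]10#0#   (q2,1)→(q0,1,→)
state=q0 head=1 tape=_1[1]0#0#   (q0,1)→(q0,0,→)
state=q0 head=2 tape=_10[0]#0#   (q0,0)→(q0,1,←)
state=q0 head=1 tape=_1[0]1#0#   (q0,0)→(q0,1,←)
state=q0 head=0 tape=_[1]11#0#   (q0,1)→(q0,0,→)
state=q0 head=1 tape=_0[1]1#0#   (q0,1)→(q0,0,→)
state=q0 head=2 tape=_00[1]#0#   (q0,1)→(q0,0,→)
state=q0 head=3 tape=_000[#]0#   (q0,#)→(q0,1,←)
state=q0 head=2 tape=_00[0]10#   (q0,0)→(q0,1,←)
state=q0 head=1 tape=_0[0]110#   (q0,0)→(q0,1,←)
state=q0 head=0 tape=_[0]1110#   (q0,0)→(q0,1,←)
state=q0 head=-1 tape=[_]11110#   (q0,_)→(q2,_,→)
state=q2 head=0 tape=_[1]1110#   (q2,1)→(q0,1,→)
state=q0 head=1 tape=_1[1]110#   (q0,1)→(q0,0,→)
state=q0 head=2 tape=_10[1]10#   (q0,1)→(q0,0,→)
state=q0 head=3 tape=_100[1]0#   (q0,1)→(q0,0,→)
state=q0 head=4 tape=_1000[0]#   (q0,0)→(q0,1,←)
state=q0 head=3 tape=_100[0]1#   (q0,0)→(q0,1,←)
state=q0 head=2 tape=_10[0]11#   (q0,0)→(q0,1,←)
state=q0 head=1 tape=_1[0]111#   (q0,0)→(q0,1,←)
state=q0 head=0 tape=_[1]1111#   (q0,1)→(q0,0,→)
state=q0 head=1 tape=_0[1]111#
After 23 steps: state q0, head at 1, tape 01111#.

state q0, head at 1, tape 01111#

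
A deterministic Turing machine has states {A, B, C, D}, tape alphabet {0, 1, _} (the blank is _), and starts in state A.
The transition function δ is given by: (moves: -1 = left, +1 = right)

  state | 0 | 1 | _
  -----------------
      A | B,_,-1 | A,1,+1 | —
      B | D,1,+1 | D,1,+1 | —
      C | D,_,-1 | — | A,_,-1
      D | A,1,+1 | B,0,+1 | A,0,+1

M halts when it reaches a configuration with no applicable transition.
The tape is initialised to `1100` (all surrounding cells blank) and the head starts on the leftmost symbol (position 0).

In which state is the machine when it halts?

A

state=A head=0 tape=[1]100_   (A,1)→(A,1,+1)
state=A head=1 tape=1[1]00_   (A,1)→(A,1,+1)
state=A head=2 tape=11[0]0_   (A,0)→(B,_,-1)
state=B head=1 tape=1[1]_0_   (B,1)→(D,1,+1)
state=D head=2 tape=11[_]0_   (D,_)→(A,0,+1)
state=A head=3 tape=110[0]_   (A,0)→(B,_,-1)
state=B head=2 tape=11[0]__   (B,0)→(D,1,+1)
state=D head=3 tape=111[_]_   (D,_)→(A,0,+1)
state=A head=4 tape=1110[_]
No transition is defined for (A, _); M halts in state A.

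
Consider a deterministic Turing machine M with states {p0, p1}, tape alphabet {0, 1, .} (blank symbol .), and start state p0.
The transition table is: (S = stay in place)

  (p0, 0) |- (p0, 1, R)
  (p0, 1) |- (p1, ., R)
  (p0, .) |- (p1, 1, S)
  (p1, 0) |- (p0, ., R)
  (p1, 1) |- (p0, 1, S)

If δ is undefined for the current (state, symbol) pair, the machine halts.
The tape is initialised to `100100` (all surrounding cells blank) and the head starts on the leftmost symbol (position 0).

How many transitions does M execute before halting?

9

state=p0 head=0 tape=[1]00100..   (p0,1)→(p1,.,R)
state=p1 head=1 tape=.[0]0100..   (p1,0)→(p0,.,R)
state=p0 head=2 tape=..[0]100..   (p0,0)→(p0,1,R)
state=p0 head=3 tape=..1[1]00..   (p0,1)→(p1,.,R)
state=p1 head=4 tape=..1.[0]0..   (p1,0)→(p0,.,R)
state=p0 head=5 tape=..1..[0]..   (p0,0)→(p0,1,R)
state=p0 head=6 tape=..1..1[.].   (p0,.)→(p1,1,S)
state=p1 head=6 tape=..1..1[1].   (p1,1)→(p0,1,S)
state=p0 head=6 tape=..1..1[1].   (p0,1)→(p1,.,R)
state=p1 head=7 tape=..1..1.[.]
M halts after 9 transitions.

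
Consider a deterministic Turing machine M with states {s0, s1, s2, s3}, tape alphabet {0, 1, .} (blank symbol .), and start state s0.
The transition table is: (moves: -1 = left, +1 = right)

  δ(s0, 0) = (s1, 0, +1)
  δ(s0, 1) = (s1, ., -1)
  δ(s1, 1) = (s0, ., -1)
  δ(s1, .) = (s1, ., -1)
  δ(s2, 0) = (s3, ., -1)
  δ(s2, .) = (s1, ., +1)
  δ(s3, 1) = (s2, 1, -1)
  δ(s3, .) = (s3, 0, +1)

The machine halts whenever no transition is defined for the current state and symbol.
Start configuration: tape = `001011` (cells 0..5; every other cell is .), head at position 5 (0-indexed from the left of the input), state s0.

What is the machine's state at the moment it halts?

s1

state=s0 head=5 tape=00101[1]   (s0,1)→(s1,.,-1)
state=s1 head=4 tape=0010[1].   (s1,1)→(s0,.,-1)
state=s0 head=3 tape=001[0]..   (s0,0)→(s1,0,+1)
state=s1 head=4 tape=0010[.].   (s1,.)→(s1,.,-1)
state=s1 head=3 tape=001[0]..
No transition is defined for (s1, 0); M halts in state s1.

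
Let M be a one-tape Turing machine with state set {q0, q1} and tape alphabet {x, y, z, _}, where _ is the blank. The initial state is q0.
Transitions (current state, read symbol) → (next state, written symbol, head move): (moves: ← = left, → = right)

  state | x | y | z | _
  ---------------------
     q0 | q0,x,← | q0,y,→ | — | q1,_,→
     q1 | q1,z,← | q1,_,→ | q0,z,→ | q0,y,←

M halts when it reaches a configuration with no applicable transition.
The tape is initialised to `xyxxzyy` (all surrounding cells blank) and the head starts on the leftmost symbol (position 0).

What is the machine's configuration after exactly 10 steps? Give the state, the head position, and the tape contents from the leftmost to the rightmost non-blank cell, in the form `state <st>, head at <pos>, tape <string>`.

state q0, head at 2, tape zyxxzyy

state=q0 head=0 tape=__[x]yxxzyy   (q0,x)→(q0,x,←)
state=q0 head=-1 tape=_[_]xyxxzyy   (q0,_)→(q1,_,→)
state=q1 head=0 tape=__[x]yxxzyy   (q1,x)→(q1,z,←)
state=q1 head=-1 tape=_[_]zyxxzyy   (q1,_)→(q0,y,←)
state=q0 head=-2 tape=[_]yzyxxzyy   (q0,_)→(q1,_,→)
state=q1 head=-1 tape=_[y]zyxxzyy   (q1,y)→(q1,_,→)
state=q1 head=0 tape=__[z]yxxzyy   (q1,z)→(q0,z,→)
state=q0 head=1 tape=__z[y]xxzyy   (q0,y)→(q0,y,→)
state=q0 head=2 tape=__zy[x]xzyy   (q0,x)→(q0,x,←)
state=q0 head=1 tape=__z[y]xxzyy   (q0,y)→(q0,y,→)
state=q0 head=2 tape=__zy[x]xzyy
After 10 steps: state q0, head at 2, tape zyxxzyy.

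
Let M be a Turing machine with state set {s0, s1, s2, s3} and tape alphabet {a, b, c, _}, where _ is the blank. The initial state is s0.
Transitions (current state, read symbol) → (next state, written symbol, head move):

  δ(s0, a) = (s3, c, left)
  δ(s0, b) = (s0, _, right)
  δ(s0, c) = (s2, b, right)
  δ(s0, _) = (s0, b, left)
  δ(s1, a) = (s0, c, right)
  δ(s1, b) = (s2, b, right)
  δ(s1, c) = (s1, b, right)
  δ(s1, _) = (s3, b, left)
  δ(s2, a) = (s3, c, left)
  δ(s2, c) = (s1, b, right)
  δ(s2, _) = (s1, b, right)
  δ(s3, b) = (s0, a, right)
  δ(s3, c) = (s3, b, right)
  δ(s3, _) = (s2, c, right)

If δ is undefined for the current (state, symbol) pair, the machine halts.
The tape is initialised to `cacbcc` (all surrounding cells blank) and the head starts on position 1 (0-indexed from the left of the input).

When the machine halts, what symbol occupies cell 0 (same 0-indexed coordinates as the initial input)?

b

s0 | c[a]cbcc__   read a → write c, move left, go to s3
s3 | [c]ccbcc__   read c → write b, move right, go to s3
s3 | b[c]cbcc__   read c → write b, move right, go to s3
s3 | bb[c]bcc__   read c → write b, move right, go to s3
s3 | bbb[b]cc__   read b → write a, move right, go to s0
s0 | bbba[c]c__   read c → write b, move right, go to s2
s2 | bbbab[c]__   read c → write b, move right, go to s1
s1 | bbbabb[_]_   read _ → write b, move left, go to s3
s3 | bbbab[b]b_   read b → write a, move right, go to s0
s0 | bbbaba[b]_   read b → write _, move right, go to s0
s0 | bbbaba_[_]   read _ → write b, move left, go to s0
s0 | bbbaba[_]b   read _ → write b, move left, go to s0
s0 | bbbab[a]bb   read a → write c, move left, go to s3
s3 | bbba[b]cbb   read b → write a, move right, go to s0
s0 | bbbaa[c]bb   read c → write b, move right, go to s2
s2 | bbbaab[b]b
Cell 0 holds b when M halts.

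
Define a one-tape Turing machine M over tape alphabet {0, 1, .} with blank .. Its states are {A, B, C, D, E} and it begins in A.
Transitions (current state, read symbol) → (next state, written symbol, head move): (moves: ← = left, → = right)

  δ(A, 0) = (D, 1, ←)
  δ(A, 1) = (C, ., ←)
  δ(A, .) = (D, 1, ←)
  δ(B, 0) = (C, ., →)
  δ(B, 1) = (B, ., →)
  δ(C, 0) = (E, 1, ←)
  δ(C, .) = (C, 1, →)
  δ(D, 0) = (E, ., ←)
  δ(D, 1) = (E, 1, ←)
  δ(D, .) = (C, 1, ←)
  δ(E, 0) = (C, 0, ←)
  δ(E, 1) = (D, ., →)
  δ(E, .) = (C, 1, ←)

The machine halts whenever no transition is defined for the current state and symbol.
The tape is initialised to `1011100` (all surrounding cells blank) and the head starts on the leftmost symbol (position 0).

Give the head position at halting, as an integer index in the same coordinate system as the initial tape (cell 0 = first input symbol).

A | .[1]011100   read 1 → write ., move ←, go to C
C | [.].011100   read . → write 1, move →, go to C
C | 1[.]011100   read . → write 1, move →, go to C
C | 11[0]11100   read 0 → write 1, move ←, go to E
E | 1[1]111100   read 1 → write ., move →, go to D
D | 1.[1]11100   read 1 → write 1, move ←, go to E
E | 1[.]111100   read . → write 1, move ←, go to C
C | [1]1111100
At halt the head is at cell -1.

-1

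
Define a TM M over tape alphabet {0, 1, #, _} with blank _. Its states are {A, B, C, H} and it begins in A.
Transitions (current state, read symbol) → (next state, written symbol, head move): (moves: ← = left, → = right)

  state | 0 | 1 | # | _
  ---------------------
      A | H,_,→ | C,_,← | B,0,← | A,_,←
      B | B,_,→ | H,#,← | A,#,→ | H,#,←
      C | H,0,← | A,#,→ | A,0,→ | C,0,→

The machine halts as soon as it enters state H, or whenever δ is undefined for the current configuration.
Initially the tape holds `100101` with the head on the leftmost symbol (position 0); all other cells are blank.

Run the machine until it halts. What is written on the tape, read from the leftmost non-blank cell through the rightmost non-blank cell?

0000101

A | _[1]00101   read 1 → write _, move ←, go to C
C | [_]_00101   read _ → write 0, move →, go to C
C | 0[_]00101   read _ → write 0, move →, go to C
C | 00[0]0101   read 0 → write 0, move ←, go to H
H | 0[0]00101
The non-blank tape span at halt is 0000101.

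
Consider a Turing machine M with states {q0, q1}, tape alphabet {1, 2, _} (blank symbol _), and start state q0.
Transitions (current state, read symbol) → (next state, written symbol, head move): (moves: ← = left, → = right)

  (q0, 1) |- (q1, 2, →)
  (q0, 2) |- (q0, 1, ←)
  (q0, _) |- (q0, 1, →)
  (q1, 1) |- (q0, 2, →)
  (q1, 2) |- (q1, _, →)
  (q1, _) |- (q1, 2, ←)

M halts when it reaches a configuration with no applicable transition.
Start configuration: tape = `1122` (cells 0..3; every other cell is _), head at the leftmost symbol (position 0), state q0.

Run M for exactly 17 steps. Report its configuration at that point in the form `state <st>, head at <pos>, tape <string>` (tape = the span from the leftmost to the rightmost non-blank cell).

state q1, head at 3, tape 122__22

q0 | _[1]122__   read 1 → write 2, move →, go to q1
q1 | _2[1]22__   read 1 → write 2, move →, go to q0
q0 | _22[2]2__   read 2 → write 1, move ←, go to q0
q0 | _2[2]12__   read 2 → write 1, move ←, go to q0
q0 | _[2]112__   read 2 → write 1, move ←, go to q0
q0 | [_]1112__   read _ → write 1, move →, go to q0
q0 | 1[1]112__   read 1 → write 2, move →, go to q1
q1 | 12[1]12__   read 1 → write 2, move →, go to q0
q0 | 122[1]2__   read 1 → write 2, move →, go to q1
q1 | 1222[2]__   read 2 → write _, move →, go to q1
q1 | 1222_[_]_   read _ → write 2, move ←, go to q1
q1 | 1222[_]2_   read _ → write 2, move ←, go to q1
q1 | 122[2]22_   read 2 → write _, move →, go to q1
q1 | 122_[2]2_   read 2 → write _, move →, go to q1
q1 | 122__[2]_   read 2 → write _, move →, go to q1
q1 | 122___[_]   read _ → write 2, move ←, go to q1
q1 | 122__[_]2   read _ → write 2, move ←, go to q1
q1 | 122_[_]22
After 17 steps: state q1, head at 3, tape 122__22.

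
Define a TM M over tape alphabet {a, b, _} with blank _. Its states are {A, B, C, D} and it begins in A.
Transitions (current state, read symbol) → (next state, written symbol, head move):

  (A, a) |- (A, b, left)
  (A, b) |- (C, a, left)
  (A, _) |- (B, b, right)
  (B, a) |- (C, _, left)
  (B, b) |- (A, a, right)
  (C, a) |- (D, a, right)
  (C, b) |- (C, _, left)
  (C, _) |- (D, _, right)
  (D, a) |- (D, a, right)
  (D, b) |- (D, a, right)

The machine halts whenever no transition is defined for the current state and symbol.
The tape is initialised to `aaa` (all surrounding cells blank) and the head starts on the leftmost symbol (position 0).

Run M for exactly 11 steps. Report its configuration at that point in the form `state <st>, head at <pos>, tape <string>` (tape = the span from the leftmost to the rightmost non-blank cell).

state=A head=0 tape=__[a]aa_   (A,a)→(A,b,left)
state=A head=-1 tape=_[_]baa_   (A,_)→(B,b,right)
state=B head=0 tape=_b[b]aa_   (B,b)→(A,a,right)
state=A head=1 tape=_ba[a]a_   (A,a)→(A,b,left)
state=A head=0 tape=_b[a]ba_   (A,a)→(A,b,left)
state=A head=-1 tape=_[b]bba_   (A,b)→(C,a,left)
state=C head=-2 tape=[_]abba_   (C,_)→(D,_,right)
state=D head=-1 tape=_[a]bba_   (D,a)→(D,a,right)
state=D head=0 tape=_a[b]ba_   (D,b)→(D,a,right)
state=D head=1 tape=_aa[b]a_   (D,b)→(D,a,right)
state=D head=2 tape=_aaa[a]_   (D,a)→(D,a,right)
state=D head=3 tape=_aaaa[_]
After 11 steps: state D, head at 3, tape aaaa.

state D, head at 3, tape aaaa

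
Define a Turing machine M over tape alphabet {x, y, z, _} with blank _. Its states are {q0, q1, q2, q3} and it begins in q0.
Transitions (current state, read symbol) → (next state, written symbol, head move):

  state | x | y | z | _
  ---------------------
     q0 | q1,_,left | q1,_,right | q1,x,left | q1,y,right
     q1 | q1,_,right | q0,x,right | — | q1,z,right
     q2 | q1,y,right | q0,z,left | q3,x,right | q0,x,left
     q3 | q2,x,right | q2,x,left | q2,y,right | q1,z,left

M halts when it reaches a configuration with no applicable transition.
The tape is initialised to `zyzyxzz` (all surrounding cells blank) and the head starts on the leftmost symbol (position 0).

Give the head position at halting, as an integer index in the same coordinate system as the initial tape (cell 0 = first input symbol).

q0 | _[z]yzyxzz   read z → write x, move left, go to q1
q1 | [_]xyzyxzz   read _ → write z, move right, go to q1
q1 | z[x]yzyxzz   read x → write _, move right, go to q1
q1 | z_[y]zyxzz   read y → write x, move right, go to q0
q0 | z_x[z]yxzz   read z → write x, move left, go to q1
q1 | z_[x]xyxzz   read x → write _, move right, go to q1
q1 | z__[x]yxzz   read x → write _, move right, go to q1
q1 | z___[y]xzz   read y → write x, move right, go to q0
q0 | z___x[x]zz   read x → write _, move left, go to q1
q1 | z___[x]_zz   read x → write _, move right, go to q1
q1 | z____[_]zz   read _ → write z, move right, go to q1
q1 | z____z[z]z
At halt the head is at cell 5.

5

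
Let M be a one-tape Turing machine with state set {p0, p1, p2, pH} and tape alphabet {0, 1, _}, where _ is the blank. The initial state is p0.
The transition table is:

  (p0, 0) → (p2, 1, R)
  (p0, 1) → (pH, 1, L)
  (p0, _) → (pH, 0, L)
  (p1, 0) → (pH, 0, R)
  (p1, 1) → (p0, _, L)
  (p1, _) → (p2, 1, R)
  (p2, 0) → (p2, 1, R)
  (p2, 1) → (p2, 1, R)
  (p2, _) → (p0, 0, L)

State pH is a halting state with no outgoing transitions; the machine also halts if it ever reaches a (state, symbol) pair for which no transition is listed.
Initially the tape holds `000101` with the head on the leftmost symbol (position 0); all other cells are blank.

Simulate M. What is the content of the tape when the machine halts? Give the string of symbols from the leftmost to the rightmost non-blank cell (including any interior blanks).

1111110

p0 | [0]00101_   read 0 → write 1, move R, go to p2
p2 | 1[0]0101_   read 0 → write 1, move R, go to p2
p2 | 11[0]101_   read 0 → write 1, move R, go to p2
p2 | 111[1]01_   read 1 → write 1, move R, go to p2
p2 | 1111[0]1_   read 0 → write 1, move R, go to p2
p2 | 11111[1]_   read 1 → write 1, move R, go to p2
p2 | 111111[_]   read _ → write 0, move L, go to p0
p0 | 11111[1]0   read 1 → write 1, move L, go to pH
pH | 1111[1]10
The non-blank tape span at halt is 1111110.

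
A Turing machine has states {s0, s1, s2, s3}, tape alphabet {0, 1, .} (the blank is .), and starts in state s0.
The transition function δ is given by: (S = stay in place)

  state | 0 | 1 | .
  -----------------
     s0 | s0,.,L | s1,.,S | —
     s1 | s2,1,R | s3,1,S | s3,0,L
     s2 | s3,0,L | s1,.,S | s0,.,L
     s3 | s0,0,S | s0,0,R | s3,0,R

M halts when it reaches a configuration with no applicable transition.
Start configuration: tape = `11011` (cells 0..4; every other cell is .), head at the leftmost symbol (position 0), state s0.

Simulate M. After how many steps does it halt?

s0 | ..[1]1011   read 1 → write ., move S, go to s1
s1 | ..[.]1011   read . → write 0, move L, go to s3
s3 | .[.]01011   read . → write 0, move R, go to s3
s3 | .0[0]1011   read 0 → write 0, move S, go to s0
s0 | .0[0]1011   read 0 → write ., move L, go to s0
s0 | .[0].1011   read 0 → write ., move L, go to s0
s0 | [.]..1011
M halts after 6 transitions.

6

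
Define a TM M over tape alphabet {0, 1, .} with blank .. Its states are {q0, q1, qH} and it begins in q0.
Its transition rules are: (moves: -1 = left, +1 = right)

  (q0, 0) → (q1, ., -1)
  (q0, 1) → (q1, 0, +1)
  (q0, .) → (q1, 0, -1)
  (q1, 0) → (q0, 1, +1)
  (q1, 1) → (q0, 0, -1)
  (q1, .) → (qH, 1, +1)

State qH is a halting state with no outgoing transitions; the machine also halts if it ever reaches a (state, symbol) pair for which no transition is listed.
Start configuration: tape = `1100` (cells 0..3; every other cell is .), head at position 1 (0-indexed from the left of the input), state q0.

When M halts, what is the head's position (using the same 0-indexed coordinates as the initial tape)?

-1

state=q0 head=1 tape=..1[1]00   (q0,1)→(q1,0,+1)
state=q1 head=2 tape=..10[0]0   (q1,0)→(q0,1,+1)
state=q0 head=3 tape=..101[0]   (q0,0)→(q1,.,-1)
state=q1 head=2 tape=..10[1].   (q1,1)→(q0,0,-1)
state=q0 head=1 tape=..1[0]0.   (q0,0)→(q1,.,-1)
state=q1 head=0 tape=..[1].0.   (q1,1)→(q0,0,-1)
state=q0 head=-1 tape=.[.]0.0.   (q0,.)→(q1,0,-1)
state=q1 head=-2 tape=[.]00.0.   (q1,.)→(qH,1,+1)
state=qH head=-1 tape=1[0]0.0.
At halt the head is at cell -1.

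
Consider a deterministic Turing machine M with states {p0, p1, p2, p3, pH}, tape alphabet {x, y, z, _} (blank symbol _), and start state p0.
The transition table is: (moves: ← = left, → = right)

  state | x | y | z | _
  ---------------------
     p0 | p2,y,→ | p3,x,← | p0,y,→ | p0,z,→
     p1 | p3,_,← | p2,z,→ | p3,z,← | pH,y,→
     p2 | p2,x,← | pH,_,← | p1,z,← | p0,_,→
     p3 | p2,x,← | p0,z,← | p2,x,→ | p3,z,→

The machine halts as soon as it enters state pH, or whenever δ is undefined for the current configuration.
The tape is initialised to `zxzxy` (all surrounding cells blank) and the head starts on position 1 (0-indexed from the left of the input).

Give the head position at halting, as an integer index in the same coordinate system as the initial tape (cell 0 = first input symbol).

p0 | _z[x]zxy   read x → write y, move →, go to p2
p2 | _zy[z]xy   read z → write z, move ←, go to p1
p1 | _z[y]zxy   read y → write z, move →, go to p2
p2 | _zz[z]xy   read z → write z, move ←, go to p1
p1 | _z[z]zxy   read z → write z, move ←, go to p3
p3 | _[z]zzxy   read z → write x, move →, go to p2
p2 | _x[z]zxy   read z → write z, move ←, go to p1
p1 | _[x]zzxy   read x → write _, move ←, go to p3
p3 | [_]_zzxy   read _ → write z, move →, go to p3
p3 | z[_]zzxy   read _ → write z, move →, go to p3
p3 | zz[z]zxy   read z → write x, move →, go to p2
p2 | zzx[z]xy   read z → write z, move ←, go to p1
p1 | zz[x]zxy   read x → write _, move ←, go to p3
p3 | z[z]_zxy   read z → write x, move →, go to p2
p2 | zx[_]zxy   read _ → write _, move →, go to p0
p0 | zx_[z]xy   read z → write y, move →, go to p0
p0 | zx_y[x]y   read x → write y, move →, go to p2
p2 | zx_yy[y]   read y → write _, move ←, go to pH
pH | zx_y[y]_
At halt the head is at cell 3.

3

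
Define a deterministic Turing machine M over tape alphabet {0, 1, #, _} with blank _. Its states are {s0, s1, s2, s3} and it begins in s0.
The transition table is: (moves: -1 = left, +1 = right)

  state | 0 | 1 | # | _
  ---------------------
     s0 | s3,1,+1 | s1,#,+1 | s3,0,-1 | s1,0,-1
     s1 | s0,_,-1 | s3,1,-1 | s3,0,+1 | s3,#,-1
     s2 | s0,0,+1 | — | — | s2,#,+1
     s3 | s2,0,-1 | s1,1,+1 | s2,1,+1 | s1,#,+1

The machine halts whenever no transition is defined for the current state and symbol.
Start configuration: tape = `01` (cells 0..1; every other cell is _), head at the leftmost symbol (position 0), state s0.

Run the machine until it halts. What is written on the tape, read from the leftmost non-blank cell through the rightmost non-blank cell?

s0 | [0]1___   read 0 → write 1, move +1, go to s3
s3 | 1[1]___   read 1 → write 1, move +1, go to s1
s1 | 11[_]__   read _ → write #, move -1, go to s3
s3 | 1[1]#__   read 1 → write 1, move +1, go to s1
s1 | 11[#]__   read # → write 0, move +1, go to s3
s3 | 110[_]_   read _ → write #, move +1, go to s1
s1 | 110#[_]   read _ → write #, move -1, go to s3
s3 | 110[#]#   read # → write 1, move +1, go to s2
s2 | 1101[#]
The non-blank tape span at halt is 1101#.

1101#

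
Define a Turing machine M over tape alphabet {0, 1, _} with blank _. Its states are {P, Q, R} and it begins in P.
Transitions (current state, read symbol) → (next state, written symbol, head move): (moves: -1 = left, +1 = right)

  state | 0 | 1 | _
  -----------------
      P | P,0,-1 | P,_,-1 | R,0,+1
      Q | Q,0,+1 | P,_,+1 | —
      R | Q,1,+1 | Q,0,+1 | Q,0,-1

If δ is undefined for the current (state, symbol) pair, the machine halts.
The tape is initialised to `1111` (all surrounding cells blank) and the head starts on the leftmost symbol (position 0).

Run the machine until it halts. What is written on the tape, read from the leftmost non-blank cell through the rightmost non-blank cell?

state=P head=0 tape=_[1]111___   (P,1)→(P,_,-1)
state=P head=-1 tape=[_]_111___   (P,_)→(R,0,+1)
state=R head=0 tape=0[_]111___   (R,_)→(Q,0,-1)
state=Q head=-1 tape=[0]0111___   (Q,0)→(Q,0,+1)
state=Q head=0 tape=0[0]111___   (Q,0)→(Q,0,+1)
state=Q head=1 tape=00[1]11___   (Q,1)→(P,_,+1)
state=P head=2 tape=00_[1]1___   (P,1)→(P,_,-1)
state=P head=1 tape=00[_]_1___   (P,_)→(R,0,+1)
state=R head=2 tape=000[_]1___   (R,_)→(Q,0,-1)
state=Q head=1 tape=00[0]01___   (Q,0)→(Q,0,+1)
state=Q head=2 tape=000[0]1___   (Q,0)→(Q,0,+1)
state=Q head=3 tape=0000[1]___   (Q,1)→(P,_,+1)
state=P head=4 tape=0000_[_]__   (P,_)→(R,0,+1)
state=R head=5 tape=0000_0[_]_   (R,_)→(Q,0,-1)
state=Q head=4 tape=0000_[0]0_   (Q,0)→(Q,0,+1)
state=Q head=5 tape=0000_0[0]_   (Q,0)→(Q,0,+1)
state=Q head=6 tape=0000_00[_]
The non-blank tape span at halt is 0000_00.

0000_00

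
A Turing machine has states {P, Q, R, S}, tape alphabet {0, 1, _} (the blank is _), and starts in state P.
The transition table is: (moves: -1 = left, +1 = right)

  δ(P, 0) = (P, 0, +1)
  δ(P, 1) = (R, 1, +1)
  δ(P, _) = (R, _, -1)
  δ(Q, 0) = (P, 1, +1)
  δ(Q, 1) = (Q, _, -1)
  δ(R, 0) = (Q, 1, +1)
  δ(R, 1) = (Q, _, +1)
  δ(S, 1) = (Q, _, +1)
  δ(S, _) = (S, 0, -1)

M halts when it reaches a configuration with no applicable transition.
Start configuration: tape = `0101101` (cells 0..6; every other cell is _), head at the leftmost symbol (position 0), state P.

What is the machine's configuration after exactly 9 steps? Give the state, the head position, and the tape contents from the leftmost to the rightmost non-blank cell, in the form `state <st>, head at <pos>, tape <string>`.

state Q, head at 1, tape 101

P | [0]101101   read 0 → write 0, move +1, go to P
P | 0[1]01101   read 1 → write 1, move +1, go to R
R | 01[0]1101   read 0 → write 1, move +1, go to Q
Q | 011[1]101   read 1 → write _, move -1, go to Q
Q | 01[1]_101   read 1 → write _, move -1, go to Q
Q | 0[1]__101   read 1 → write _, move -1, go to Q
Q | [0]___101   read 0 → write 1, move +1, go to P
P | 1[_]__101   read _ → write _, move -1, go to R
R | [1]___101   read 1 → write _, move +1, go to Q
Q | _[_]__101
After 9 steps: state Q, head at 1, tape 101.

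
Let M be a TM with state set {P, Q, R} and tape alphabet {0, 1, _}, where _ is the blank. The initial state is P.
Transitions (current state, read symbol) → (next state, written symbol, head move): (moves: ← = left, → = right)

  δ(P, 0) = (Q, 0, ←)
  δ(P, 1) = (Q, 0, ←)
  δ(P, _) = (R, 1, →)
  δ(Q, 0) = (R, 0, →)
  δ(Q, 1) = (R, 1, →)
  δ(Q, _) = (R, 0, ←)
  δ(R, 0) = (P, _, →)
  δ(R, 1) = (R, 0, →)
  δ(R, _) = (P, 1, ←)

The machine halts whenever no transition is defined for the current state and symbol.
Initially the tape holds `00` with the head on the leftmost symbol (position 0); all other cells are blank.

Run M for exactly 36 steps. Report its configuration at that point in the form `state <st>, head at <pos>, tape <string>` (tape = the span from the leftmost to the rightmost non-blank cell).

P | _______[0]0   read 0 → write 0, move ←, go to Q
Q | ______[_]00   read _ → write 0, move ←, go to R
R | _____[_]000   read _ → write 1, move ←, go to P
P | ____[_]1000   read _ → write 1, move →, go to R
R | ____1[1]000   read 1 → write 0, move →, go to R
R | ____10[0]00   read 0 → write _, move →, go to P
P | ____10_[0]0   read 0 → write 0, move ←, go to Q
Q | ____10[_]00   read _ → write 0, move ←, go to R
R | ____1[0]000   read 0 → write _, move →, go to P
P | ____1_[0]00   read 0 → write 0, move ←, go to Q
Q | ____1[_]000   read _ → write 0, move ←, go to R
R | ____[1]0000   read 1 → write 0, move →, go to R
R | ____0[0]000   read 0 → write _, move →, go to P
P | ____0_[0]00   read 0 → write 0, move ←, go to Q
Q | ____0[_]000   read _ → write 0, move ←, go to R
R | ____[0]0000   read 0 → write _, move →, go to P
P | _____[0]000   read 0 → write 0, move ←, go to Q
Q | ____[_]0000   read _ → write 0, move ←, go to R
R | ___[_]00000   read _ → write 1, move ←, go to P
P | __[_]100000   read _ → write 1, move →, go to R
R | __1[1]00000   read 1 → write 0, move →, go to R
R | __10[0]0000   read 0 → write _, move →, go to P
P | __10_[0]000   read 0 → write 0, move ←, go to Q
Q | __10[_]0000   read _ → write 0, move ←, go to R
R | __1[0]00000   read 0 → write _, move →, go to P
P | __1_[0]0000   read 0 → write 0, move ←, go to Q
Q | __1[_]00000   read _ → write 0, move ←, go to R
R | __[1]000000   read 1 → write 0, move →, go to R
R | __0[0]00000   read 0 → write _, move →, go to P
P | __0_[0]0000   read 0 → write 0, move ←, go to Q
Q | __0[_]00000   read _ → write 0, move ←, go to R
R | __[0]000000   read 0 → write _, move →, go to P
P | ___[0]00000   read 0 → write 0, move ←, go to Q
Q | __[_]000000   read _ → write 0, move ←, go to R
R | _[_]0000000   read _ → write 1, move ←, go to P
P | [_]10000000   read _ → write 1, move →, go to R
R | 1[1]0000000
After 36 steps: state R, head at -6, tape 110000000.

state R, head at -6, tape 110000000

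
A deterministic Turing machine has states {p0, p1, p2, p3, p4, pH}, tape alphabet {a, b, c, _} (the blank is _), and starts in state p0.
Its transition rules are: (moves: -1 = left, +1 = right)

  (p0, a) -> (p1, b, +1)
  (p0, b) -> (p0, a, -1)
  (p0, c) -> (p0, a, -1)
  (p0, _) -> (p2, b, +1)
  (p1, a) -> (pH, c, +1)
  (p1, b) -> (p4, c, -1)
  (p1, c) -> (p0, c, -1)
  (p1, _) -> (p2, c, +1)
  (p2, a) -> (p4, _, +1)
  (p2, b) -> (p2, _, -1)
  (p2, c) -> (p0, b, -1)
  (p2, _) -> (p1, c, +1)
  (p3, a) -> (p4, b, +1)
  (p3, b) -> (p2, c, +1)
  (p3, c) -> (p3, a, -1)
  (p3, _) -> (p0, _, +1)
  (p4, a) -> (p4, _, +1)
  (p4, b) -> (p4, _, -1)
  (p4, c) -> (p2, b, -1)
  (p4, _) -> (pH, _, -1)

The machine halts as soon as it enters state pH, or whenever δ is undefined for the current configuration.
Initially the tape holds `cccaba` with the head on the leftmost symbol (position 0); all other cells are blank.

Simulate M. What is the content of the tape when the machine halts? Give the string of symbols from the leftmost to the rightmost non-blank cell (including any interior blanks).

p0 | ___[c]ccaba   read c → write a, move -1, go to p0
p0 | __[_]accaba   read _ → write b, move +1, go to p2
p2 | __b[a]ccaba   read a → write _, move +1, go to p4
p4 | __b_[c]caba   read c → write b, move -1, go to p2
p2 | __b[_]bcaba   read _ → write c, move +1, go to p1
p1 | __bc[b]caba   read b → write c, move -1, go to p4
p4 | __b[c]ccaba   read c → write b, move -1, go to p2
p2 | __[b]bccaba   read b → write _, move -1, go to p2
p2 | _[_]_bccaba   read _ → write c, move +1, go to p1
p1 | _c[_]bccaba   read _ → write c, move +1, go to p2
p2 | _cc[b]ccaba   read b → write _, move -1, go to p2
p2 | _c[c]_ccaba   read c → write b, move -1, go to p0
p0 | _[c]b_ccaba   read c → write a, move -1, go to p0
p0 | [_]ab_ccaba   read _ → write b, move +1, go to p2
p2 | b[a]b_ccaba   read a → write _, move +1, go to p4
p4 | b_[b]_ccaba   read b → write _, move -1, go to p4
p4 | b[_]__ccaba   read _ → write _, move -1, go to pH
pH | [b]___ccaba
The non-blank tape span at halt is b___ccaba.

b___ccaba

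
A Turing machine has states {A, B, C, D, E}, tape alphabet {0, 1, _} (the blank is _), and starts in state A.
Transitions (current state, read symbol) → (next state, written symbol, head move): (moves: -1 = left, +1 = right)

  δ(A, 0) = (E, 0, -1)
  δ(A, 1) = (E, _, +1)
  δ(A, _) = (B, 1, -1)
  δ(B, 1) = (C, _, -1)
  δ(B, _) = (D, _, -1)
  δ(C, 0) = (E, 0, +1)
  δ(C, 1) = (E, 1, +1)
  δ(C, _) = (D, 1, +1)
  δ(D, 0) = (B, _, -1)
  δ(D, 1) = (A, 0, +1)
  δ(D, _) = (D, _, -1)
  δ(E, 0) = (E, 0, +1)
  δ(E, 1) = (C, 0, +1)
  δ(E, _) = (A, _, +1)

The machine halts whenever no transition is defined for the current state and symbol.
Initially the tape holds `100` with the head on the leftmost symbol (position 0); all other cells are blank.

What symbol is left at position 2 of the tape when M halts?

_

A | [1]00__   read 1 → write _, move +1, go to E
E | _[0]0__   read 0 → write 0, move +1, go to E
E | _0[0]__   read 0 → write 0, move +1, go to E
E | _00[_]_   read _ → write _, move +1, go to A
A | _00_[_]   read _ → write 1, move -1, go to B
B | _00[_]1   read _ → write _, move -1, go to D
D | _0[0]_1   read 0 → write _, move -1, go to B
B | _[0]__1
Cell 2 holds _ when M halts.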